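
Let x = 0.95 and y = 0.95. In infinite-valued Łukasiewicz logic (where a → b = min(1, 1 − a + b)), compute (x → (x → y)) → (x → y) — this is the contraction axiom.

1.00

x → y = min(1, 1 − 0.95 + 0.95) = min(1, 1.00) = 1.00
x → (x → y) = min(1, 1 − 0.95 + 1.00) = min(1, 1.05) = 1.00
(x → (x → y)) → (x → y) = min(1, 1 − 1.00 + 1.00) = min(1, 1.00) = 1.00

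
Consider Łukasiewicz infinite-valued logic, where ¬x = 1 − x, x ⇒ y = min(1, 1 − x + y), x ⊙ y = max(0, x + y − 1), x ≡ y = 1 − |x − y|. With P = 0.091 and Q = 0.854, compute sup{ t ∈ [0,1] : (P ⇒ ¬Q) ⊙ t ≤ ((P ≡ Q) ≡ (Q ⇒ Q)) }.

¬Q = 1 − 0.854 = 0.146
P ⇒ ¬Q = min(1, 1 − 0.091 + 0.146) = min(1, 1.055) = 1.000
So the left factor is P ⇒ ¬Q = 1.000.
P ≡ Q = 1 − |0.091 − 0.854| = 1 − 0.763 = 0.237
Q ⇒ Q = min(1, 1 − 0.854 + 0.854) = min(1, 1.000) = 1.000
(P ≡ Q) ≡ (Q ⇒ Q) = 1 − |0.237 − 1.000| = 1 − 0.763 = 0.237
So the right-hand bound is (P ≡ Q) ≡ (Q ⇒ Q) = 0.237.
The residuum of the Łukasiewicz t-norm gives the supremum: min(1, 1 − 1.000 + 0.237).
1 − 1.000 + 0.237 = 0.237, so t = min(1, 0.237) = 0.237.
Check: 1.000 ⊙ 0.237 = max(0, 0.237) = 0.237 ≤ 0.237.

0.237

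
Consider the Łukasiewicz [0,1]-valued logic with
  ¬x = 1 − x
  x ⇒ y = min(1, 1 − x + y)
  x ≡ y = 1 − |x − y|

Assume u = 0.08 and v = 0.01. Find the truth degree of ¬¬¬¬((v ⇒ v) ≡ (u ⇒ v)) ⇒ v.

v ⇒ v = min(1, 1 − 0.01 + 0.01) = min(1, 1.00) = 1.00
u ⇒ v = min(1, 1 − 0.08 + 0.01) = min(1, 0.93) = 0.93
(v ⇒ v) ≡ (u ⇒ v) = 1 − |1.00 − 0.93| = 1 − 0.07 = 0.93
¬((v ⇒ v) ≡ (u ⇒ v)) = 1 − 0.93 = 0.07
¬¬((v ⇒ v) ≡ (u ⇒ v)) = 1 − 0.07 = 0.93
¬¬¬((v ⇒ v) ≡ (u ⇒ v)) = 1 − 0.93 = 0.07
¬¬¬¬((v ⇒ v) ≡ (u ⇒ v)) = 1 − 0.07 = 0.93
¬¬¬¬((v ⇒ v) ≡ (u ⇒ v)) ⇒ v = min(1, 1 − 0.93 + 0.01) = min(1, 0.08) = 0.08

0.08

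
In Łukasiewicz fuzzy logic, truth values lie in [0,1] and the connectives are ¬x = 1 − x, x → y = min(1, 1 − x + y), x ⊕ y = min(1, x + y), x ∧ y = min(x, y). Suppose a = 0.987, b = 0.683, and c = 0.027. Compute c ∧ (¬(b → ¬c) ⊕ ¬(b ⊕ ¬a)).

¬c = 1 − 0.027 = 0.973
b → ¬c = min(1, 1 − 0.683 + 0.973) = min(1, 1.290) = 1.000
¬(b → ¬c) = 1 − 1.000 = 0.000
¬a = 1 − 0.987 = 0.013
b ⊕ ¬a = min(1, 0.683 + 0.013) = min(1, 0.696) = 0.696
¬(b ⊕ ¬a) = 1 − 0.696 = 0.304
¬(b → ¬c) ⊕ ¬(b ⊕ ¬a) = min(1, 0.000 + 0.304) = min(1, 0.304) = 0.304
c ∧ (¬(b → ¬c) ⊕ ¬(b ⊕ ¬a)) = min(0.027, 0.304) = 0.027

0.027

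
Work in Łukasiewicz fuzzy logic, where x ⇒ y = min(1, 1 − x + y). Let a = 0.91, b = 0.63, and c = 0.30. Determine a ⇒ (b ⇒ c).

0.76

b ⇒ c = min(1, 1 − 0.63 + 0.30) = min(1, 0.67) = 0.67
a ⇒ (b ⇒ c) = min(1, 1 − 0.91 + 0.67) = min(1, 0.76) = 0.76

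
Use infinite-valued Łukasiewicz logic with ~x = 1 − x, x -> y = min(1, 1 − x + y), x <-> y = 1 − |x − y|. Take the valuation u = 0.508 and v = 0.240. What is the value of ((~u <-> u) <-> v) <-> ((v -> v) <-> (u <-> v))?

~u = 1 − 0.508 = 0.492
~u <-> u = 1 − |0.492 − 0.508| = 1 − 0.016 = 0.984
(~u <-> u) <-> v = 1 − |0.984 − 0.240| = 1 − 0.744 = 0.256
v -> v = min(1, 1 − 0.240 + 0.240) = min(1, 1.000) = 1.000
u <-> v = 1 − |0.508 − 0.240| = 1 − 0.268 = 0.732
(v -> v) <-> (u <-> v) = 1 − |1.000 − 0.732| = 1 − 0.268 = 0.732
((~u <-> u) <-> v) <-> ((v -> v) <-> (u <-> v)) = 1 − |0.256 − 0.732| = 1 − 0.476 = 0.524

0.524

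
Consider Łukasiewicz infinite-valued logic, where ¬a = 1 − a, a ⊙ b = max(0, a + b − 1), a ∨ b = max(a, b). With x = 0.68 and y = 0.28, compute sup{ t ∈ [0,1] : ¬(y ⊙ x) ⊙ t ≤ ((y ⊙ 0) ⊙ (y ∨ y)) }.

0.00

y ⊙ x = max(0, 0.28 + 0.68 − 1) = max(0, -0.04) = 0.00
¬(y ⊙ x) = 1 − 0.00 = 1.00
So the left factor is ¬(y ⊙ x) = 1.00.
y ⊙ 0 = max(0, 0.28 + 0.00 − 1) = max(0, -0.72) = 0.00
y ∨ y = max(0.28, 0.28) = 0.28
(y ⊙ 0) ⊙ (y ∨ y) = max(0, 0.00 + 0.28 − 1) = max(0, -0.72) = 0.00
So the right-hand bound is (y ⊙ 0) ⊙ (y ∨ y) = 0.00.
The residuum of the Łukasiewicz t-norm gives the supremum: min(1, 1 − 1.00 + 0.00).
1 − 1.00 + 0.00 = 0.00, so t = min(1, 0.00) = 0.00.
Check: 1.00 ⊙ 0.00 = max(0, 0.00) = 0.00 ≤ 0.00.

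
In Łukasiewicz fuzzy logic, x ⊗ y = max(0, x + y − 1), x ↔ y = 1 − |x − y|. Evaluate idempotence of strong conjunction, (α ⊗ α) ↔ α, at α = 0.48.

α ⊗ α = max(0, 0.48 + 0.48 − 1) = max(0, -0.04) = 0.00
(α ⊗ α) ↔ α = 1 − |0.00 − 0.48| = 1 − 0.48 = 0.52
(The value 0.52 < 1 shows this instance is not satisfied; fails in Ł∞ since a ⊗ a = max(0, 2a−1) ≠ a in general.)

0.52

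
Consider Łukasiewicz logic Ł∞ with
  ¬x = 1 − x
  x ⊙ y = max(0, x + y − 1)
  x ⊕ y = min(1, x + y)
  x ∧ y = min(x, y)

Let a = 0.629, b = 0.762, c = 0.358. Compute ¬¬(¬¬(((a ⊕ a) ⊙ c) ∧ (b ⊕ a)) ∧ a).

0.358

a ⊕ a = min(1, 0.629 + 0.629) = min(1, 1.258) = 1.000
(a ⊕ a) ⊙ c = max(0, 1.000 + 0.358 − 1) = max(0, 0.358) = 0.358
b ⊕ a = min(1, 0.762 + 0.629) = min(1, 1.391) = 1.000
((a ⊕ a) ⊙ c) ∧ (b ⊕ a) = min(0.358, 1.000) = 0.358
¬(((a ⊕ a) ⊙ c) ∧ (b ⊕ a)) = 1 − 0.358 = 0.642
¬¬(((a ⊕ a) ⊙ c) ∧ (b ⊕ a)) = 1 − 0.642 = 0.358
¬¬(((a ⊕ a) ⊙ c) ∧ (b ⊕ a)) ∧ a = min(0.358, 0.629) = 0.358
¬(¬¬(((a ⊕ a) ⊙ c) ∧ (b ⊕ a)) ∧ a) = 1 − 0.358 = 0.642
¬¬(¬¬(((a ⊕ a) ⊙ c) ∧ (b ⊕ a)) ∧ a) = 1 − 0.642 = 0.358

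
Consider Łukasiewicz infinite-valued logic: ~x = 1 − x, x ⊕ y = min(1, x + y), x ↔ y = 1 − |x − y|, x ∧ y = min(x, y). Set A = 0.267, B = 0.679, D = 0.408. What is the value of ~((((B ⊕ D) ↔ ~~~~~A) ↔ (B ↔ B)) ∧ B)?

0.321

B ⊕ D = min(1, 0.679 + 0.408) = min(1, 1.087) = 1.000
~A = 1 − 0.267 = 0.733
~~A = 1 − 0.733 = 0.267
~~~A = 1 − 0.267 = 0.733
~~~~A = 1 − 0.733 = 0.267
~~~~~A = 1 − 0.267 = 0.733
(B ⊕ D) ↔ ~~~~~A = 1 − |1.000 − 0.733| = 1 − 0.267 = 0.733
B ↔ B = 1 − |0.679 − 0.679| = 1 − 0.000 = 1.000
((B ⊕ D) ↔ ~~~~~A) ↔ (B ↔ B) = 1 − |0.733 − 1.000| = 1 − 0.267 = 0.733
(((B ⊕ D) ↔ ~~~~~A) ↔ (B ↔ B)) ∧ B = min(0.733, 0.679) = 0.679
~((((B ⊕ D) ↔ ~~~~~A) ↔ (B ↔ B)) ∧ B) = 1 − 0.679 = 0.321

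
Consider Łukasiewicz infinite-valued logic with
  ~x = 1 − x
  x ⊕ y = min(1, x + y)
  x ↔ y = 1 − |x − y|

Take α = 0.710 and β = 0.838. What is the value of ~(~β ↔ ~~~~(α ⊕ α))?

0.838

~β = 1 − 0.838 = 0.162
α ⊕ α = min(1, 0.710 + 0.710) = min(1, 1.420) = 1.000
~(α ⊕ α) = 1 − 1.000 = 0.000
~~(α ⊕ α) = 1 − 0.000 = 1.000
~~~(α ⊕ α) = 1 − 1.000 = 0.000
~~~~(α ⊕ α) = 1 − 0.000 = 1.000
~β ↔ ~~~~(α ⊕ α) = 1 − |0.162 − 1.000| = 1 − 0.838 = 0.162
~(~β ↔ ~~~~(α ⊕ α)) = 1 − 0.162 = 0.838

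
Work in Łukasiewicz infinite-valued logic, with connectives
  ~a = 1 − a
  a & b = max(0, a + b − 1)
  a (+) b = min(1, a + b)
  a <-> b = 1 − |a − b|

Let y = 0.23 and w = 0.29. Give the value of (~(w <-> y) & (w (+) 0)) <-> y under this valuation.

w <-> y = 1 − |0.29 − 0.23| = 1 − 0.06 = 0.94
~(w <-> y) = 1 − 0.94 = 0.06
w (+) 0 = min(1, 0.29 + 0.00) = min(1, 0.29) = 0.29
~(w <-> y) & (w (+) 0) = max(0, 0.06 + 0.29 − 1) = max(0, -0.65) = 0.00
(~(w <-> y) & (w (+) 0)) <-> y = 1 − |0.00 − 0.23| = 1 − 0.23 = 0.77

0.77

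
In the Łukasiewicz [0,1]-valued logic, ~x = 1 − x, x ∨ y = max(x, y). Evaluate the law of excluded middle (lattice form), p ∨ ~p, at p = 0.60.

0.60

~p = 1 − 0.60 = 0.40
p ∨ ~p = max(0.60, 0.40) = 0.60
(The value 0.60 < 1 shows this instance is not satisfied; not a Ł∞-tautology — its value is max(a, 1−a).)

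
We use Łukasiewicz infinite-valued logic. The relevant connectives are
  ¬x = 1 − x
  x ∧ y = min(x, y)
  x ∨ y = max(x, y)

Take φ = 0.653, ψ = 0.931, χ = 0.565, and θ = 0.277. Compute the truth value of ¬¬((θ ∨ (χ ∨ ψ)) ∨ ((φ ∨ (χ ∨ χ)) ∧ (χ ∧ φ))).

χ ∨ ψ = max(0.565, 0.931) = 0.931
θ ∨ (χ ∨ ψ) = max(0.277, 0.931) = 0.931
χ ∨ χ = max(0.565, 0.565) = 0.565
φ ∨ (χ ∨ χ) = max(0.653, 0.565) = 0.653
χ ∧ φ = min(0.565, 0.653) = 0.565
(φ ∨ (χ ∨ χ)) ∧ (χ ∧ φ) = min(0.653, 0.565) = 0.565
(θ ∨ (χ ∨ ψ)) ∨ ((φ ∨ (χ ∨ χ)) ∧ (χ ∧ φ)) = max(0.931, 0.565) = 0.931
¬((θ ∨ (χ ∨ ψ)) ∨ ((φ ∨ (χ ∨ χ)) ∧ (χ ∧ φ))) = 1 − 0.931 = 0.069
¬¬((θ ∨ (χ ∨ ψ)) ∨ ((φ ∨ (χ ∨ χ)) ∧ (χ ∧ φ))) = 1 − 0.069 = 0.931

0.931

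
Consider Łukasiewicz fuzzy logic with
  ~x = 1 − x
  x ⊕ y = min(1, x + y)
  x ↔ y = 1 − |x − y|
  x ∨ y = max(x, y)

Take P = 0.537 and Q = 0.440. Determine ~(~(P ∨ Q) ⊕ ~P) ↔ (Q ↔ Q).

0.074

P ∨ Q = max(0.537, 0.440) = 0.537
~(P ∨ Q) = 1 − 0.537 = 0.463
~P = 1 − 0.537 = 0.463
~(P ∨ Q) ⊕ ~P = min(1, 0.463 + 0.463) = min(1, 0.926) = 0.926
~(~(P ∨ Q) ⊕ ~P) = 1 − 0.926 = 0.074
Q ↔ Q = 1 − |0.440 − 0.440| = 1 − 0.000 = 1.000
~(~(P ∨ Q) ⊕ ~P) ↔ (Q ↔ Q) = 1 − |0.074 − 1.000| = 1 − 0.926 = 0.074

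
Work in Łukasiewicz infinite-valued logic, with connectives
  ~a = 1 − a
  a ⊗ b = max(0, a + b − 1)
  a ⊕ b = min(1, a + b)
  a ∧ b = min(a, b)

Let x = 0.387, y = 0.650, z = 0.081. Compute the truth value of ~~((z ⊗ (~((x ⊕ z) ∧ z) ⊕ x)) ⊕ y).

x ⊕ z = min(1, 0.387 + 0.081) = min(1, 0.468) = 0.468
(x ⊕ z) ∧ z = min(0.468, 0.081) = 0.081
~((x ⊕ z) ∧ z) = 1 − 0.081 = 0.919
~((x ⊕ z) ∧ z) ⊕ x = min(1, 0.919 + 0.387) = min(1, 1.306) = 1.000
z ⊗ (~((x ⊕ z) ∧ z) ⊕ x) = max(0, 0.081 + 1.000 − 1) = max(0, 0.081) = 0.081
(z ⊗ (~((x ⊕ z) ∧ z) ⊕ x)) ⊕ y = min(1, 0.081 + 0.650) = min(1, 0.731) = 0.731
~((z ⊗ (~((x ⊕ z) ∧ z) ⊕ x)) ⊕ y) = 1 − 0.731 = 0.269
~~((z ⊗ (~((x ⊕ z) ∧ z) ⊕ x)) ⊕ y) = 1 − 0.269 = 0.731

0.731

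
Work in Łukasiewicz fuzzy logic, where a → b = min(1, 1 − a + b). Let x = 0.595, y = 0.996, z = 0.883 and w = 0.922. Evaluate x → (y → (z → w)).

1.000

z → w = min(1, 1 − 0.883 + 0.922) = min(1, 1.039) = 1.000
y → (z → w) = min(1, 1 − 0.996 + 1.000) = min(1, 1.004) = 1.000
x → (y → (z → w)) = min(1, 1 − 0.595 + 1.000) = min(1, 1.405) = 1.000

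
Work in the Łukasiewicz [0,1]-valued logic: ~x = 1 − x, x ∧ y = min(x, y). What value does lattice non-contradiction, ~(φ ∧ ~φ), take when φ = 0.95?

~φ = 1 − 0.95 = 0.05
φ ∧ ~φ = min(0.95, 0.05) = 0.05
~(φ ∧ ~φ) = 1 − 0.05 = 0.95
(The value 0.95 < 1 shows this instance is not satisfied; not a Ł∞-tautology — its value is 1 − min(a, 1−a).)

0.95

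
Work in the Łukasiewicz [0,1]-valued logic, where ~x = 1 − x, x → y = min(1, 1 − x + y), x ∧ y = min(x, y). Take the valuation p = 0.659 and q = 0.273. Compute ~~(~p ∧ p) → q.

~p = 1 − 0.659 = 0.341
~p ∧ p = min(0.341, 0.659) = 0.341
~(~p ∧ p) = 1 − 0.341 = 0.659
~~(~p ∧ p) = 1 − 0.659 = 0.341
~~(~p ∧ p) → q = min(1, 1 − 0.341 + 0.273) = min(1, 0.932) = 0.932

0.932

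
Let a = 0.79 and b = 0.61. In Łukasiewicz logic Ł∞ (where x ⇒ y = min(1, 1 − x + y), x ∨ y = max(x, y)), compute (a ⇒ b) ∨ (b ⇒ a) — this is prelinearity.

1.00

a ⇒ b = min(1, 1 − 0.79 + 0.61) = min(1, 0.82) = 0.82
b ⇒ a = min(1, 1 − 0.61 + 0.79) = min(1, 1.18) = 1.00
(a ⇒ b) ∨ (b ⇒ a) = max(0.82, 1.00) = 1.00
(As expected: a Ł∞-tautology — holds in every MV-chain.)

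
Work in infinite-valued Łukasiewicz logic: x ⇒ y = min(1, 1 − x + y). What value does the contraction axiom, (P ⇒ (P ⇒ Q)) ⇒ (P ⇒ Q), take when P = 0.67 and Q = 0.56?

P ⇒ Q = min(1, 1 − 0.67 + 0.56) = min(1, 0.89) = 0.89
P ⇒ (P ⇒ Q) = min(1, 1 − 0.67 + 0.89) = min(1, 1.22) = 1.00
(P ⇒ (P ⇒ Q)) ⇒ (P ⇒ Q) = min(1, 1 − 1.00 + 0.89) = min(1, 0.89) = 0.89
(The value 0.89 < 1 shows this instance is not satisfied; fails in Ł∞ (the t-norm is not idempotent).)

0.89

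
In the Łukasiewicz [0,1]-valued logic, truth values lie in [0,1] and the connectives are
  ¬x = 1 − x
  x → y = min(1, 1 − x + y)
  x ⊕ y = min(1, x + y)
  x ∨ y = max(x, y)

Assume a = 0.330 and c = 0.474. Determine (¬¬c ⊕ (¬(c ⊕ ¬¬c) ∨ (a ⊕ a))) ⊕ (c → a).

1.000

¬c = 1 − 0.474 = 0.526
¬¬c = 1 − 0.526 = 0.474
c ⊕ ¬¬c = min(1, 0.474 + 0.474) = min(1, 0.948) = 0.948
¬(c ⊕ ¬¬c) = 1 − 0.948 = 0.052
a ⊕ a = min(1, 0.330 + 0.330) = min(1, 0.660) = 0.660
¬(c ⊕ ¬¬c) ∨ (a ⊕ a) = max(0.052, 0.660) = 0.660
¬¬c ⊕ (¬(c ⊕ ¬¬c) ∨ (a ⊕ a)) = min(1, 0.474 + 0.660) = min(1, 1.134) = 1.000
c → a = min(1, 1 − 0.474 + 0.330) = min(1, 0.856) = 0.856
(¬¬c ⊕ (¬(c ⊕ ¬¬c) ∨ (a ⊕ a))) ⊕ (c → a) = min(1, 1.000 + 0.856) = min(1, 1.856) = 1.000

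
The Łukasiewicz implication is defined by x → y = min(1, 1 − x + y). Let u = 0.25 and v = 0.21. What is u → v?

u → v = min(1, 1 − 0.25 + 0.21) = min(1, 0.96) = 0.96
For comparison, the Gödel implication (1 if x ≤ y else y) would give 0.21.

0.96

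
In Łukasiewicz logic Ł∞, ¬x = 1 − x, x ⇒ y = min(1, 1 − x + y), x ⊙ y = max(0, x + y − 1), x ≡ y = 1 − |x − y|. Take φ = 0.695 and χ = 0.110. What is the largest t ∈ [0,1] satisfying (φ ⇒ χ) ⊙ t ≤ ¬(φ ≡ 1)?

0.890

φ ⇒ χ = min(1, 1 − 0.695 + 0.110) = min(1, 0.415) = 0.415
So the left factor is φ ⇒ χ = 0.415.
φ ≡ 1 = 1 − |0.695 − 1.000| = 1 − 0.305 = 0.695
¬(φ ≡ 1) = 1 − 0.695 = 0.305
So the right-hand bound is ¬(φ ≡ 1) = 0.305.
The residuum of the Łukasiewicz t-norm gives the supremum: min(1, 1 − 0.415 + 0.305).
1 − 0.415 + 0.305 = 0.890, so t = min(1, 0.890) = 0.890.
Check: 0.415 ⊙ 0.890 = max(0, 0.305) = 0.305 ≤ 0.305.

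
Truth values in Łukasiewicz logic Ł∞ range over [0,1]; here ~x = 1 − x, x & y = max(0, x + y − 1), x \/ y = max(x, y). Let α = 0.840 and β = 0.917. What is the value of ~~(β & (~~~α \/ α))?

0.757

~α = 1 − 0.840 = 0.160
~~α = 1 − 0.160 = 0.840
~~~α = 1 − 0.840 = 0.160
~~~α \/ α = max(0.160, 0.840) = 0.840
β & (~~~α \/ α) = max(0, 0.917 + 0.840 − 1) = max(0, 0.757) = 0.757
~(β & (~~~α \/ α)) = 1 − 0.757 = 0.243
~~(β & (~~~α \/ α)) = 1 − 0.243 = 0.757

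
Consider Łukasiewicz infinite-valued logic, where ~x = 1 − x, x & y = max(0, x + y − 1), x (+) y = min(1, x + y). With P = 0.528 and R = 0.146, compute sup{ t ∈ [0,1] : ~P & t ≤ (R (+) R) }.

~P = 1 − 0.528 = 0.472
So the left factor is ~P = 0.472.
R (+) R = min(1, 0.146 + 0.146) = min(1, 0.292) = 0.292
So the right-hand bound is R (+) R = 0.292.
The residuum of the Łukasiewicz t-norm gives the supremum: min(1, 1 − 0.472 + 0.292).
1 − 0.472 + 0.292 = 0.820, so t = min(1, 0.820) = 0.820.
Check: 0.472 & 0.820 = max(0, 0.292) = 0.292 ≤ 0.292.

0.820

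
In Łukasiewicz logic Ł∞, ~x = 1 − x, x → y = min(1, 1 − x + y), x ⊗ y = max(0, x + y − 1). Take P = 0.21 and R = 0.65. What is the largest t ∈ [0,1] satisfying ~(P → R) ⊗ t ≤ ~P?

1.00

P → R = min(1, 1 − 0.21 + 0.65) = min(1, 1.44) = 1.00
~(P → R) = 1 − 1.00 = 0.00
So the left factor is ~(P → R) = 0.00.
~P = 1 − 0.21 = 0.79
So the right-hand bound is ~P = 0.79.
The residuum of the Łukasiewicz t-norm gives the supremum: min(1, 1 − 0.00 + 0.79).
1 − 0.00 + 0.79 = 1.79, so t = min(1, 1.79) = 1.00.
Check: 0.00 ⊗ 1.00 = max(0, 0.00) = 0.00 ≤ 0.79.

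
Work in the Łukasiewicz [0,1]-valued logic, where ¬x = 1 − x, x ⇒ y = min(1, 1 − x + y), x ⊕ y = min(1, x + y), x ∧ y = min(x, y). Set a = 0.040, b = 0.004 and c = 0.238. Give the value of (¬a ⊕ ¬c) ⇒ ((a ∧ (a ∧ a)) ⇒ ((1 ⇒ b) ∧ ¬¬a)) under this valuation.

0.964

¬a = 1 − 0.040 = 0.960
¬c = 1 − 0.238 = 0.762
¬a ⊕ ¬c = min(1, 0.960 + 0.762) = min(1, 1.722) = 1.000
a ∧ a = min(0.040, 0.040) = 0.040
a ∧ (a ∧ a) = min(0.040, 0.040) = 0.040
1 ⇒ b = min(1, 1 − 1.000 + 0.004) = min(1, 0.004) = 0.004
¬¬a = 1 − 0.960 = 0.040
(1 ⇒ b) ∧ ¬¬a = min(0.004, 0.040) = 0.004
(a ∧ (a ∧ a)) ⇒ ((1 ⇒ b) ∧ ¬¬a) = min(1, 1 − 0.040 + 0.004) = min(1, 0.964) = 0.964
(¬a ⊕ ¬c) ⇒ ((a ∧ (a ∧ a)) ⇒ ((1 ⇒ b) ∧ ¬¬a)) = min(1, 1 − 1.000 + 0.964) = min(1, 0.964) = 0.964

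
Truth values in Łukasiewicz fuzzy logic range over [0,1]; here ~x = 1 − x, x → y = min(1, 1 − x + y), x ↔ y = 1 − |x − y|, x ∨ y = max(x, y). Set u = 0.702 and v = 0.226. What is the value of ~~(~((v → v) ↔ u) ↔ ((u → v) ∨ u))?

v → v = min(1, 1 − 0.226 + 0.226) = min(1, 1.000) = 1.000
(v → v) ↔ u = 1 − |1.000 − 0.702| = 1 − 0.298 = 0.702
~((v → v) ↔ u) = 1 − 0.702 = 0.298
u → v = min(1, 1 − 0.702 + 0.226) = min(1, 0.524) = 0.524
(u → v) ∨ u = max(0.524, 0.702) = 0.702
~((v → v) ↔ u) ↔ ((u → v) ∨ u) = 1 − |0.298 − 0.702| = 1 − 0.404 = 0.596
~(~((v → v) ↔ u) ↔ ((u → v) ∨ u)) = 1 − 0.596 = 0.404
~~(~((v → v) ↔ u) ↔ ((u → v) ∨ u)) = 1 − 0.404 = 0.596

0.596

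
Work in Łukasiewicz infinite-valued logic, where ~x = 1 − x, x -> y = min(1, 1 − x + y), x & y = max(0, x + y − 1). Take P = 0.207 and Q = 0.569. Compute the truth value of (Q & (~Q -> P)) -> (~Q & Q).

0.655

~Q = 1 − 0.569 = 0.431
~Q -> P = min(1, 1 − 0.431 + 0.207) = min(1, 0.776) = 0.776
Q & (~Q -> P) = max(0, 0.569 + 0.776 − 1) = max(0, 0.345) = 0.345
~Q & Q = max(0, 0.431 + 0.569 − 1) = max(0, 0.000) = 0.000
(Q & (~Q -> P)) -> (~Q & Q) = min(1, 1 − 0.345 + 0.000) = min(1, 0.655) = 0.655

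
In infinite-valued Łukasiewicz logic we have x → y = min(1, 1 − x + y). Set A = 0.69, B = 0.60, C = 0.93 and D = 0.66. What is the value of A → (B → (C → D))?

C → D = min(1, 1 − 0.93 + 0.66) = min(1, 0.73) = 0.73
B → (C → D) = min(1, 1 − 0.60 + 0.73) = min(1, 1.13) = 1.00
A → (B → (C → D)) = min(1, 1 − 0.69 + 1.00) = min(1, 1.31) = 1.00

1.00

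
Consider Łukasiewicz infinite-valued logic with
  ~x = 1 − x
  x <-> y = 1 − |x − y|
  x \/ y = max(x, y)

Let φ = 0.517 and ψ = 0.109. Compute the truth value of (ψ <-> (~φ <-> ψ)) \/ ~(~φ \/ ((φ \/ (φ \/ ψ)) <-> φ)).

~φ = 1 − 0.517 = 0.483
~φ <-> ψ = 1 − |0.483 − 0.109| = 1 − 0.374 = 0.626
ψ <-> (~φ <-> ψ) = 1 − |0.109 − 0.626| = 1 − 0.517 = 0.483
φ \/ ψ = max(0.517, 0.109) = 0.517
φ \/ (φ \/ ψ) = max(0.517, 0.517) = 0.517
(φ \/ (φ \/ ψ)) <-> φ = 1 − |0.517 − 0.517| = 1 − 0.000 = 1.000
~φ \/ ((φ \/ (φ \/ ψ)) <-> φ) = max(0.483, 1.000) = 1.000
~(~φ \/ ((φ \/ (φ \/ ψ)) <-> φ)) = 1 − 1.000 = 0.000
(ψ <-> (~φ <-> ψ)) \/ ~(~φ \/ ((φ \/ (φ \/ ψ)) <-> φ)) = max(0.483, 0.000) = 0.483

0.483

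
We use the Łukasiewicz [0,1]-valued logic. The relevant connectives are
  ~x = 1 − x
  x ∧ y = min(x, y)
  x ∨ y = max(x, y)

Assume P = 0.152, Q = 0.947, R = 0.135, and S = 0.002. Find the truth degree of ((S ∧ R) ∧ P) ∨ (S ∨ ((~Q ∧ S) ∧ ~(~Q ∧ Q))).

0.002

S ∧ R = min(0.002, 0.135) = 0.002
(S ∧ R) ∧ P = min(0.002, 0.152) = 0.002
~Q = 1 − 0.947 = 0.053
~Q ∧ S = min(0.053, 0.002) = 0.002
~Q ∧ Q = min(0.053, 0.947) = 0.053
~(~Q ∧ Q) = 1 − 0.053 = 0.947
(~Q ∧ S) ∧ ~(~Q ∧ Q) = min(0.002, 0.947) = 0.002
S ∨ ((~Q ∧ S) ∧ ~(~Q ∧ Q)) = max(0.002, 0.002) = 0.002
((S ∧ R) ∧ P) ∨ (S ∨ ((~Q ∧ S) ∧ ~(~Q ∧ Q))) = max(0.002, 0.002) = 0.002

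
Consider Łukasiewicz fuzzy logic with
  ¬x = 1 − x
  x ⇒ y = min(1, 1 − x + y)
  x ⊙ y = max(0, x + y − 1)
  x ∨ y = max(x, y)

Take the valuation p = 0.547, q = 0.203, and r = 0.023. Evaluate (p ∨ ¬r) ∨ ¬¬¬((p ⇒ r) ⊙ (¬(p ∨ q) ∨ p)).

¬r = 1 − 0.023 = 0.977
p ∨ ¬r = max(0.547, 0.977) = 0.977
p ⇒ r = min(1, 1 − 0.547 + 0.023) = min(1, 0.476) = 0.476
p ∨ q = max(0.547, 0.203) = 0.547
¬(p ∨ q) = 1 − 0.547 = 0.453
¬(p ∨ q) ∨ p = max(0.453, 0.547) = 0.547
(p ⇒ r) ⊙ (¬(p ∨ q) ∨ p) = max(0, 0.476 + 0.547 − 1) = max(0, 0.023) = 0.023
¬((p ⇒ r) ⊙ (¬(p ∨ q) ∨ p)) = 1 − 0.023 = 0.977
¬¬((p ⇒ r) ⊙ (¬(p ∨ q) ∨ p)) = 1 − 0.977 = 0.023
¬¬¬((p ⇒ r) ⊙ (¬(p ∨ q) ∨ p)) = 1 − 0.023 = 0.977
(p ∨ ¬r) ∨ ¬¬¬((p ⇒ r) ⊙ (¬(p ∨ q) ∨ p)) = max(0.977, 0.977) = 0.977

0.977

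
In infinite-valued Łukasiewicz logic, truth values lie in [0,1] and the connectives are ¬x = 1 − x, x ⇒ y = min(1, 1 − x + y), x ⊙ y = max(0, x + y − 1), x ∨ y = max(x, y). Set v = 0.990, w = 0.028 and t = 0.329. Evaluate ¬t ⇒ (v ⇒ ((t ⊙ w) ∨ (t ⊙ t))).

0.339

¬t = 1 − 0.329 = 0.671
t ⊙ w = max(0, 0.329 + 0.028 − 1) = max(0, -0.643) = 0.000
t ⊙ t = max(0, 0.329 + 0.329 − 1) = max(0, -0.342) = 0.000
(t ⊙ w) ∨ (t ⊙ t) = max(0.000, 0.000) = 0.000
v ⇒ ((t ⊙ w) ∨ (t ⊙ t)) = min(1, 1 − 0.990 + 0.000) = min(1, 0.010) = 0.010
¬t ⇒ (v ⇒ ((t ⊙ w) ∨ (t ⊙ t))) = min(1, 1 − 0.671 + 0.010) = min(1, 0.339) = 0.339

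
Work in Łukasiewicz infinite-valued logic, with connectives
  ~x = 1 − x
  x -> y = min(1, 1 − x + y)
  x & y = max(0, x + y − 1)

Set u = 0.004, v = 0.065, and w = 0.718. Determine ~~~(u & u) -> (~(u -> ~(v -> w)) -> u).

u & u = max(0, 0.004 + 0.004 − 1) = max(0, -0.992) = 0.000
~(u & u) = 1 − 0.000 = 1.000
~~(u & u) = 1 − 1.000 = 0.000
~~~(u & u) = 1 − 0.000 = 1.000
v -> w = min(1, 1 − 0.065 + 0.718) = min(1, 1.653) = 1.000
~(v -> w) = 1 − 1.000 = 0.000
u -> ~(v -> w) = min(1, 1 − 0.004 + 0.000) = min(1, 0.996) = 0.996
~(u -> ~(v -> w)) = 1 − 0.996 = 0.004
~(u -> ~(v -> w)) -> u = min(1, 1 − 0.004 + 0.004) = min(1, 1.000) = 1.000
~~~(u & u) -> (~(u -> ~(v -> w)) -> u) = min(1, 1 − 1.000 + 1.000) = min(1, 1.000) = 1.000

1.000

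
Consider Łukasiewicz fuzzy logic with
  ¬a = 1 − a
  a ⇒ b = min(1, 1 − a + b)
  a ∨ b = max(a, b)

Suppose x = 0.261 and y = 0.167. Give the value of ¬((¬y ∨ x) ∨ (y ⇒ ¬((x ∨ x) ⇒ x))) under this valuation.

¬y = 1 − 0.167 = 0.833
¬y ∨ x = max(0.833, 0.261) = 0.833
x ∨ x = max(0.261, 0.261) = 0.261
(x ∨ x) ⇒ x = min(1, 1 − 0.261 + 0.261) = min(1, 1.000) = 1.000
¬((x ∨ x) ⇒ x) = 1 − 1.000 = 0.000
y ⇒ ¬((x ∨ x) ⇒ x) = min(1, 1 − 0.167 + 0.000) = min(1, 0.833) = 0.833
(¬y ∨ x) ∨ (y ⇒ ¬((x ∨ x) ⇒ x)) = max(0.833, 0.833) = 0.833
¬((¬y ∨ x) ∨ (y ⇒ ¬((x ∨ x) ⇒ x))) = 1 − 0.833 = 0.167

0.167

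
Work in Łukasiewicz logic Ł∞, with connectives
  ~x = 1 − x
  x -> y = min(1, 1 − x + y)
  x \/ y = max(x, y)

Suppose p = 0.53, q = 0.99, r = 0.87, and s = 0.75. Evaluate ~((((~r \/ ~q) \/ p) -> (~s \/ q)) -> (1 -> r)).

0.13

~r = 1 − 0.87 = 0.13
~q = 1 − 0.99 = 0.01
~r \/ ~q = max(0.13, 0.01) = 0.13
(~r \/ ~q) \/ p = max(0.13, 0.53) = 0.53
~s = 1 − 0.75 = 0.25
~s \/ q = max(0.25, 0.99) = 0.99
((~r \/ ~q) \/ p) -> (~s \/ q) = min(1, 1 − 0.53 + 0.99) = min(1, 1.46) = 1.00
1 -> r = min(1, 1 − 1.00 + 0.87) = min(1, 0.87) = 0.87
(((~r \/ ~q) \/ p) -> (~s \/ q)) -> (1 -> r) = min(1, 1 − 1.00 + 0.87) = min(1, 0.87) = 0.87
~((((~r \/ ~q) \/ p) -> (~s \/ q)) -> (1 -> r)) = 1 − 0.87 = 0.13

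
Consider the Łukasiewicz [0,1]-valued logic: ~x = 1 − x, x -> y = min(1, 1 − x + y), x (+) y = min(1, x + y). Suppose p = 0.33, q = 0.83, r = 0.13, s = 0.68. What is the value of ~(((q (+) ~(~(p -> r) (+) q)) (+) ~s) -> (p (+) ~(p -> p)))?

p -> r = min(1, 1 − 0.33 + 0.13) = min(1, 0.80) = 0.80
~(p -> r) = 1 − 0.80 = 0.20
~(p -> r) (+) q = min(1, 0.20 + 0.83) = min(1, 1.03) = 1.00
~(~(p -> r) (+) q) = 1 − 1.00 = 0.00
q (+) ~(~(p -> r) (+) q) = min(1, 0.83 + 0.00) = min(1, 0.83) = 0.83
~s = 1 − 0.68 = 0.32
(q (+) ~(~(p -> r) (+) q)) (+) ~s = min(1, 0.83 + 0.32) = min(1, 1.15) = 1.00
p -> p = min(1, 1 − 0.33 + 0.33) = min(1, 1.00) = 1.00
~(p -> p) = 1 − 1.00 = 0.00
p (+) ~(p -> p) = min(1, 0.33 + 0.00) = min(1, 0.33) = 0.33
((q (+) ~(~(p -> r) (+) q)) (+) ~s) -> (p (+) ~(p -> p)) = min(1, 1 − 1.00 + 0.33) = min(1, 0.33) = 0.33
~(((q (+) ~(~(p -> r) (+) q)) (+) ~s) -> (p (+) ~(p -> p))) = 1 − 0.33 = 0.67

0.67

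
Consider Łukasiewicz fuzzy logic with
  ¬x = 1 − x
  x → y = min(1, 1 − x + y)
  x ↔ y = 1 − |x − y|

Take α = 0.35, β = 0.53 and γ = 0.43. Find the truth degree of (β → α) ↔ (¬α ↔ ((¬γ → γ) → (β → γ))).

0.83

β → α = min(1, 1 − 0.53 + 0.35) = min(1, 0.82) = 0.82
¬α = 1 − 0.35 = 0.65
¬γ = 1 − 0.43 = 0.57
¬γ → γ = min(1, 1 − 0.57 + 0.43) = min(1, 0.86) = 0.86
β → γ = min(1, 1 − 0.53 + 0.43) = min(1, 0.90) = 0.90
(¬γ → γ) → (β → γ) = min(1, 1 − 0.86 + 0.90) = min(1, 1.04) = 1.00
¬α ↔ ((¬γ → γ) → (β → γ)) = 1 − |0.65 − 1.00| = 1 − 0.35 = 0.65
(β → α) ↔ (¬α ↔ ((¬γ → γ) → (β → γ))) = 1 − |0.82 − 0.65| = 1 − 0.17 = 0.83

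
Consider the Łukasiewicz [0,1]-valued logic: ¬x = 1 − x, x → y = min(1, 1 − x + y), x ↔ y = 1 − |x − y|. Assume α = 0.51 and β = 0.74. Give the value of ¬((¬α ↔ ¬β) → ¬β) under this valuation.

0.51

¬α = 1 − 0.51 = 0.49
¬β = 1 − 0.74 = 0.26
¬α ↔ ¬β = 1 − |0.49 − 0.26| = 1 − 0.23 = 0.77
(¬α ↔ ¬β) → ¬β = min(1, 1 − 0.77 + 0.26) = min(1, 0.49) = 0.49
¬((¬α ↔ ¬β) → ¬β) = 1 − 0.49 = 0.51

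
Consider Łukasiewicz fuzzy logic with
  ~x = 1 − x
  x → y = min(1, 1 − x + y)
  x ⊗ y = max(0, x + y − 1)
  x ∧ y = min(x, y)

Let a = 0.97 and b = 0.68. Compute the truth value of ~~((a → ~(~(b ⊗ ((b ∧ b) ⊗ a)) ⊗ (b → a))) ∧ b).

0.36

b ∧ b = min(0.68, 0.68) = 0.68
(b ∧ b) ⊗ a = max(0, 0.68 + 0.97 − 1) = max(0, 0.65) = 0.65
b ⊗ ((b ∧ b) ⊗ a) = max(0, 0.68 + 0.65 − 1) = max(0, 0.33) = 0.33
~(b ⊗ ((b ∧ b) ⊗ a)) = 1 − 0.33 = 0.67
b → a = min(1, 1 − 0.68 + 0.97) = min(1, 1.29) = 1.00
~(b ⊗ ((b ∧ b) ⊗ a)) ⊗ (b → a) = max(0, 0.67 + 1.00 − 1) = max(0, 0.67) = 0.67
~(~(b ⊗ ((b ∧ b) ⊗ a)) ⊗ (b → a)) = 1 − 0.67 = 0.33
a → ~(~(b ⊗ ((b ∧ b) ⊗ a)) ⊗ (b → a)) = min(1, 1 − 0.97 + 0.33) = min(1, 0.36) = 0.36
(a → ~(~(b ⊗ ((b ∧ b) ⊗ a)) ⊗ (b → a))) ∧ b = min(0.36, 0.68) = 0.36
~((a → ~(~(b ⊗ ((b ∧ b) ⊗ a)) ⊗ (b → a))) ∧ b) = 1 − 0.36 = 0.64
~~((a → ~(~(b ⊗ ((b ∧ b) ⊗ a)) ⊗ (b → a))) ∧ b) = 1 − 0.64 = 0.36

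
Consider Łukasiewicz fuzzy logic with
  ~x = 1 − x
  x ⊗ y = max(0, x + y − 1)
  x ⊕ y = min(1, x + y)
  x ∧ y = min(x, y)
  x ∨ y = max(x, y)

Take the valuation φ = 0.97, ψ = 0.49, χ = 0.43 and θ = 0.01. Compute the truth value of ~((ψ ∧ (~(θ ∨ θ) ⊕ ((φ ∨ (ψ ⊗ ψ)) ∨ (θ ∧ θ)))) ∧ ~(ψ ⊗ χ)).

θ ∨ θ = max(0.01, 0.01) = 0.01
~(θ ∨ θ) = 1 − 0.01 = 0.99
ψ ⊗ ψ = max(0, 0.49 + 0.49 − 1) = max(0, -0.02) = 0.00
φ ∨ (ψ ⊗ ψ) = max(0.97, 0.00) = 0.97
θ ∧ θ = min(0.01, 0.01) = 0.01
(φ ∨ (ψ ⊗ ψ)) ∨ (θ ∧ θ) = max(0.97, 0.01) = 0.97
~(θ ∨ θ) ⊕ ((φ ∨ (ψ ⊗ ψ)) ∨ (θ ∧ θ)) = min(1, 0.99 + 0.97) = min(1, 1.96) = 1.00
ψ ∧ (~(θ ∨ θ) ⊕ ((φ ∨ (ψ ⊗ ψ)) ∨ (θ ∧ θ))) = min(0.49, 1.00) = 0.49
ψ ⊗ χ = max(0, 0.49 + 0.43 − 1) = max(0, -0.08) = 0.00
~(ψ ⊗ χ) = 1 − 0.00 = 1.00
(ψ ∧ (~(θ ∨ θ) ⊕ ((φ ∨ (ψ ⊗ ψ)) ∨ (θ ∧ θ)))) ∧ ~(ψ ⊗ χ) = min(0.49, 1.00) = 0.49
~((ψ ∧ (~(θ ∨ θ) ⊕ ((φ ∨ (ψ ⊗ ψ)) ∨ (θ ∧ θ)))) ∧ ~(ψ ⊗ χ)) = 1 − 0.49 = 0.51

0.51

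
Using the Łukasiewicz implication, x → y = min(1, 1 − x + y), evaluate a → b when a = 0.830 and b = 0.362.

0.532

a → b = min(1, 1 − 0.830 + 0.362) = min(1, 0.532) = 0.532
For comparison, the Gödel implication (1 if x ≤ y else y) would give 0.362.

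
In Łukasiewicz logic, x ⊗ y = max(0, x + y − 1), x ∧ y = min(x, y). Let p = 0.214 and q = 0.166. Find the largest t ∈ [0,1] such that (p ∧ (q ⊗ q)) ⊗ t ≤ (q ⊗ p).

1.000

q ⊗ q = max(0, 0.166 + 0.166 − 1) = max(0, -0.668) = 0.000
p ∧ (q ⊗ q) = min(0.214, 0.000) = 0.000
So the left factor is p ∧ (q ⊗ q) = 0.000.
q ⊗ p = max(0, 0.166 + 0.214 − 1) = max(0, -0.620) = 0.000
So the right-hand bound is q ⊗ p = 0.000.
The residuum of the Łukasiewicz t-norm gives the supremum: min(1, 1 − 0.000 + 0.000).
1 − 0.000 + 0.000 = 1.000, so t = min(1, 1.000) = 1.000.
Check: 0.000 ⊗ 1.000 = max(0, 0.000) = 0.000 ≤ 0.000.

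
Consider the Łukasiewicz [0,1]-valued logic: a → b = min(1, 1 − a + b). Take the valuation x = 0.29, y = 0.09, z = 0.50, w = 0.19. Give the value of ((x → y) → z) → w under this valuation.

x → y = min(1, 1 − 0.29 + 0.09) = min(1, 0.80) = 0.80
(x → y) → z = min(1, 1 − 0.80 + 0.50) = min(1, 0.70) = 0.70
((x → y) → z) → w = min(1, 1 − 0.70 + 0.19) = min(1, 0.49) = 0.49

0.49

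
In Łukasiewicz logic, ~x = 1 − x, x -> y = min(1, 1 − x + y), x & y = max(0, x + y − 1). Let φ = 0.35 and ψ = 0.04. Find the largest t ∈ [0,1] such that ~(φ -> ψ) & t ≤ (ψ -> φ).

φ -> ψ = min(1, 1 − 0.35 + 0.04) = min(1, 0.69) = 0.69
~(φ -> ψ) = 1 − 0.69 = 0.31
So the left factor is ~(φ -> ψ) = 0.31.
ψ -> φ = min(1, 1 − 0.04 + 0.35) = min(1, 1.31) = 1.00
So the right-hand bound is ψ -> φ = 1.00.
The residuum of the Łukasiewicz t-norm gives the supremum: min(1, 1 − 0.31 + 1.00).
1 − 0.31 + 1.00 = 1.69, so t = min(1, 1.69) = 1.00.
Check: 0.31 & 1.00 = max(0, 0.31) = 0.31 ≤ 1.00.

1.00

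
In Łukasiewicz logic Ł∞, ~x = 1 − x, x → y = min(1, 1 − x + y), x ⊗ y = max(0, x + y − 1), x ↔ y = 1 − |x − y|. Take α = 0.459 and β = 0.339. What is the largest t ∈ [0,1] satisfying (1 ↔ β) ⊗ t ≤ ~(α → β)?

0.781

1 ↔ β = 1 − |1.000 − 0.339| = 1 − 0.661 = 0.339
So the left factor is 1 ↔ β = 0.339.
α → β = min(1, 1 − 0.459 + 0.339) = min(1, 0.880) = 0.880
~(α → β) = 1 − 0.880 = 0.120
So the right-hand bound is ~(α → β) = 0.120.
The residuum of the Łukasiewicz t-norm gives the supremum: min(1, 1 − 0.339 + 0.120).
1 − 0.339 + 0.120 = 0.781, so t = min(1, 0.781) = 0.781.
Check: 0.339 ⊗ 0.781 = max(0, 0.120) = 0.120 ≤ 0.120.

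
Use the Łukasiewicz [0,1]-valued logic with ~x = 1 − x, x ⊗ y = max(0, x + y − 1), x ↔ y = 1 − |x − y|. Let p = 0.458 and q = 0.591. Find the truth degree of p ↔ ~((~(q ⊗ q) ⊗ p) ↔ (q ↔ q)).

0.734

q ⊗ q = max(0, 0.591 + 0.591 − 1) = max(0, 0.182) = 0.182
~(q ⊗ q) = 1 − 0.182 = 0.818
~(q ⊗ q) ⊗ p = max(0, 0.818 + 0.458 − 1) = max(0, 0.276) = 0.276
q ↔ q = 1 − |0.591 − 0.591| = 1 − 0.000 = 1.000
(~(q ⊗ q) ⊗ p) ↔ (q ↔ q) = 1 − |0.276 − 1.000| = 1 − 0.724 = 0.276
~((~(q ⊗ q) ⊗ p) ↔ (q ↔ q)) = 1 − 0.276 = 0.724
p ↔ ~((~(q ⊗ q) ⊗ p) ↔ (q ↔ q)) = 1 − |0.458 − 0.724| = 1 − 0.266 = 0.734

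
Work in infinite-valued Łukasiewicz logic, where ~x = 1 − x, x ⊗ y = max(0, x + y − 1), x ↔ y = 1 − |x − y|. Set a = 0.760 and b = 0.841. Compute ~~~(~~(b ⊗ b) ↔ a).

b ⊗ b = max(0, 0.841 + 0.841 − 1) = max(0, 0.682) = 0.682
~(b ⊗ b) = 1 − 0.682 = 0.318
~~(b ⊗ b) = 1 − 0.318 = 0.682
~~(b ⊗ b) ↔ a = 1 − |0.682 − 0.760| = 1 − 0.078 = 0.922
~(~~(b ⊗ b) ↔ a) = 1 − 0.922 = 0.078
~~(~~(b ⊗ b) ↔ a) = 1 − 0.078 = 0.922
~~~(~~(b ⊗ b) ↔ a) = 1 − 0.922 = 0.078

0.078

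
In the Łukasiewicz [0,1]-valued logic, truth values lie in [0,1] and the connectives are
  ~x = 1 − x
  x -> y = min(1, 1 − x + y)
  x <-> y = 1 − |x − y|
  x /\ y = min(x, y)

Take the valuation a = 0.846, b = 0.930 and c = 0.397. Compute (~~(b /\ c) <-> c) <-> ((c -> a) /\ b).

b /\ c = min(0.930, 0.397) = 0.397
~(b /\ c) = 1 − 0.397 = 0.603
~~(b /\ c) = 1 − 0.603 = 0.397
~~(b /\ c) <-> c = 1 − |0.397 − 0.397| = 1 − 0.000 = 1.000
c -> a = min(1, 1 − 0.397 + 0.846) = min(1, 1.449) = 1.000
(c -> a) /\ b = min(1.000, 0.930) = 0.930
(~~(b /\ c) <-> c) <-> ((c -> a) /\ b) = 1 − |1.000 − 0.930| = 1 − 0.070 = 0.930

0.930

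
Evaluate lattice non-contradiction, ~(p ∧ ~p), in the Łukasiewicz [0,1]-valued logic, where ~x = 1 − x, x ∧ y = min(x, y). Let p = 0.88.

~p = 1 − 0.88 = 0.12
p ∧ ~p = min(0.88, 0.12) = 0.12
~(p ∧ ~p) = 1 − 0.12 = 0.88
(The value 0.88 < 1 shows this instance is not satisfied; not a Ł∞-tautology — its value is 1 − min(a, 1−a).)

0.88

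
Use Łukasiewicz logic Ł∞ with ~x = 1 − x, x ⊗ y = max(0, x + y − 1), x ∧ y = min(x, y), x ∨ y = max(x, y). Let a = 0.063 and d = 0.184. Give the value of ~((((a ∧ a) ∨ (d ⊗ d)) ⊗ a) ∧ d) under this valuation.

a ∧ a = min(0.063, 0.063) = 0.063
d ⊗ d = max(0, 0.184 + 0.184 − 1) = max(0, -0.632) = 0.000
(a ∧ a) ∨ (d ⊗ d) = max(0.063, 0.000) = 0.063
((a ∧ a) ∨ (d ⊗ d)) ⊗ a = max(0, 0.063 + 0.063 − 1) = max(0, -0.874) = 0.000
(((a ∧ a) ∨ (d ⊗ d)) ⊗ a) ∧ d = min(0.000, 0.184) = 0.000
~((((a ∧ a) ∨ (d ⊗ d)) ⊗ a) ∧ d) = 1 − 0.000 = 1.000

1.000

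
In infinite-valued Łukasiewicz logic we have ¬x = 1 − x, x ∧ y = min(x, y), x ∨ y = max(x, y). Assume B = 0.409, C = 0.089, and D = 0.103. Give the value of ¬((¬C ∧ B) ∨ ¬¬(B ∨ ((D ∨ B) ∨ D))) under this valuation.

0.591

¬C = 1 − 0.089 = 0.911
¬C ∧ B = min(0.911, 0.409) = 0.409
D ∨ B = max(0.103, 0.409) = 0.409
(D ∨ B) ∨ D = max(0.409, 0.103) = 0.409
B ∨ ((D ∨ B) ∨ D) = max(0.409, 0.409) = 0.409
¬(B ∨ ((D ∨ B) ∨ D)) = 1 − 0.409 = 0.591
¬¬(B ∨ ((D ∨ B) ∨ D)) = 1 − 0.591 = 0.409
(¬C ∧ B) ∨ ¬¬(B ∨ ((D ∨ B) ∨ D)) = max(0.409, 0.409) = 0.409
¬((¬C ∧ B) ∨ ¬¬(B ∨ ((D ∨ B) ∨ D))) = 1 − 0.409 = 0.591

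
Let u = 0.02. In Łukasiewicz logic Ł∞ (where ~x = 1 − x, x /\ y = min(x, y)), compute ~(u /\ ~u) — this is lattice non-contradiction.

~u = 1 − 0.02 = 0.98
u /\ ~u = min(0.02, 0.98) = 0.02
~(u /\ ~u) = 1 − 0.02 = 0.98
(The value 0.98 < 1 shows this instance is not satisfied; not a Ł∞-tautology — its value is 1 − min(a, 1−a).)

0.98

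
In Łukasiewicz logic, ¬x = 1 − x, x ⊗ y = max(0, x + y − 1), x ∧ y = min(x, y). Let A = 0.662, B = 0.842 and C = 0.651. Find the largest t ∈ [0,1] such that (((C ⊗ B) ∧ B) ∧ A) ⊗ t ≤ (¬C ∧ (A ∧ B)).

C ⊗ B = max(0, 0.651 + 0.842 − 1) = max(0, 0.493) = 0.493
(C ⊗ B) ∧ B = min(0.493, 0.842) = 0.493
((C ⊗ B) ∧ B) ∧ A = min(0.493, 0.662) = 0.493
So the left factor is ((C ⊗ B) ∧ B) ∧ A = 0.493.
¬C = 1 − 0.651 = 0.349
A ∧ B = min(0.662, 0.842) = 0.662
¬C ∧ (A ∧ B) = min(0.349, 0.662) = 0.349
So the right-hand bound is ¬C ∧ (A ∧ B) = 0.349.
The residuum of the Łukasiewicz t-norm gives the supremum: min(1, 1 − 0.493 + 0.349).
1 − 0.493 + 0.349 = 0.856, so t = min(1, 0.856) = 0.856.
Check: 0.493 ⊗ 0.856 = max(0, 0.349) = 0.349 ≤ 0.349.

0.856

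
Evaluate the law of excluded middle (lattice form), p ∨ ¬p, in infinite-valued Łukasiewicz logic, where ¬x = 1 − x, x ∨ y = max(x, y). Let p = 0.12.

0.88

¬p = 1 − 0.12 = 0.88
p ∨ ¬p = max(0.12, 0.88) = 0.88
(The value 0.88 < 1 shows this instance is not satisfied; not a Ł∞-tautology — its value is max(a, 1−a).)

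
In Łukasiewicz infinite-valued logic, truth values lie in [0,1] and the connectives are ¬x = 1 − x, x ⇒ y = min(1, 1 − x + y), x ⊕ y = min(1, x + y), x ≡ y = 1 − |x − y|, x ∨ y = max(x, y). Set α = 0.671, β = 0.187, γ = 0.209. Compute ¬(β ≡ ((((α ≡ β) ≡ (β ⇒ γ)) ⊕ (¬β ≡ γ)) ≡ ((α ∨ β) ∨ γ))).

0.572

α ≡ β = 1 − |0.671 − 0.187| = 1 − 0.484 = 0.516
β ⇒ γ = min(1, 1 − 0.187 + 0.209) = min(1, 1.022) = 1.000
(α ≡ β) ≡ (β ⇒ γ) = 1 − |0.516 − 1.000| = 1 − 0.484 = 0.516
¬β = 1 − 0.187 = 0.813
¬β ≡ γ = 1 − |0.813 − 0.209| = 1 − 0.604 = 0.396
((α ≡ β) ≡ (β ⇒ γ)) ⊕ (¬β ≡ γ) = min(1, 0.516 + 0.396) = min(1, 0.912) = 0.912
α ∨ β = max(0.671, 0.187) = 0.671
(α ∨ β) ∨ γ = max(0.671, 0.209) = 0.671
(((α ≡ β) ≡ (β ⇒ γ)) ⊕ (¬β ≡ γ)) ≡ ((α ∨ β) ∨ γ) = 1 − |0.912 − 0.671| = 1 − 0.241 = 0.759
β ≡ ((((α ≡ β) ≡ (β ⇒ γ)) ⊕ (¬β ≡ γ)) ≡ ((α ∨ β) ∨ γ)) = 1 − |0.187 − 0.759| = 1 − 0.572 = 0.428
¬(β ≡ ((((α ≡ β) ≡ (β ⇒ γ)) ⊕ (¬β ≡ γ)) ≡ ((α ∨ β) ∨ γ))) = 1 − 0.428 = 0.572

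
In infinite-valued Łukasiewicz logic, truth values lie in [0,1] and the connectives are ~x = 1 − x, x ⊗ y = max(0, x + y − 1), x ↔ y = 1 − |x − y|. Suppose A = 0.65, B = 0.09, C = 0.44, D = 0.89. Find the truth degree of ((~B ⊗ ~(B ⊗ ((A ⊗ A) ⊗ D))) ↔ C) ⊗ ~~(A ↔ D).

~B = 1 − 0.09 = 0.91
A ⊗ A = max(0, 0.65 + 0.65 − 1) = max(0, 0.30) = 0.30
(A ⊗ A) ⊗ D = max(0, 0.30 + 0.89 − 1) = max(0, 0.19) = 0.19
B ⊗ ((A ⊗ A) ⊗ D) = max(0, 0.09 + 0.19 − 1) = max(0, -0.72) = 0.00
~(B ⊗ ((A ⊗ A) ⊗ D)) = 1 − 0.00 = 1.00
~B ⊗ ~(B ⊗ ((A ⊗ A) ⊗ D)) = max(0, 0.91 + 1.00 − 1) = max(0, 0.91) = 0.91
(~B ⊗ ~(B ⊗ ((A ⊗ A) ⊗ D))) ↔ C = 1 − |0.91 − 0.44| = 1 − 0.47 = 0.53
A ↔ D = 1 − |0.65 − 0.89| = 1 − 0.24 = 0.76
~(A ↔ D) = 1 − 0.76 = 0.24
~~(A ↔ D) = 1 − 0.24 = 0.76
((~B ⊗ ~(B ⊗ ((A ⊗ A) ⊗ D))) ↔ C) ⊗ ~~(A ↔ D) = max(0, 0.53 + 0.76 − 1) = max(0, 0.29) = 0.29

0.29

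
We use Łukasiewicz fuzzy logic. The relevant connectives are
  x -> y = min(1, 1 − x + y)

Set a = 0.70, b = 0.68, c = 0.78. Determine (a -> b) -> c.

a -> b = min(1, 1 − 0.70 + 0.68) = min(1, 0.98) = 0.98
(a -> b) -> c = min(1, 1 − 0.98 + 0.78) = min(1, 0.80) = 0.80

0.80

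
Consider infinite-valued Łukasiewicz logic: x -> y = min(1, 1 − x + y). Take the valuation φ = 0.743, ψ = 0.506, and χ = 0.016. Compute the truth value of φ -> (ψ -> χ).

ψ -> χ = min(1, 1 − 0.506 + 0.016) = min(1, 0.510) = 0.510
φ -> (ψ -> χ) = min(1, 1 − 0.743 + 0.510) = min(1, 0.767) = 0.767

0.767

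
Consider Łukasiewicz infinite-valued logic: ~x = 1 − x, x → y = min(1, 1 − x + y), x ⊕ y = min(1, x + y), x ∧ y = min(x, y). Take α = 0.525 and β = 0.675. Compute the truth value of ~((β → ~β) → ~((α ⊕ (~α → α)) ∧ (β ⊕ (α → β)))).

0.650

~β = 1 − 0.675 = 0.325
β → ~β = min(1, 1 − 0.675 + 0.325) = min(1, 0.650) = 0.650
~α = 1 − 0.525 = 0.475
~α → α = min(1, 1 − 0.475 + 0.525) = min(1, 1.050) = 1.000
α ⊕ (~α → α) = min(1, 0.525 + 1.000) = min(1, 1.525) = 1.000
α → β = min(1, 1 − 0.525 + 0.675) = min(1, 1.150) = 1.000
β ⊕ (α → β) = min(1, 0.675 + 1.000) = min(1, 1.675) = 1.000
(α ⊕ (~α → α)) ∧ (β ⊕ (α → β)) = min(1.000, 1.000) = 1.000
~((α ⊕ (~α → α)) ∧ (β ⊕ (α → β))) = 1 − 1.000 = 0.000
(β → ~β) → ~((α ⊕ (~α → α)) ∧ (β ⊕ (α → β))) = min(1, 1 − 0.650 + 0.000) = min(1, 0.350) = 0.350
~((β → ~β) → ~((α ⊕ (~α → α)) ∧ (β ⊕ (α → β)))) = 1 − 0.350 = 0.650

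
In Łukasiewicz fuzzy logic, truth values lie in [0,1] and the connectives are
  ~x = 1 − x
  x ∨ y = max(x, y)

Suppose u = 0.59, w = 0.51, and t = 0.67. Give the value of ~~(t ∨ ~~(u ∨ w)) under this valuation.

u ∨ w = max(0.59, 0.51) = 0.59
~(u ∨ w) = 1 − 0.59 = 0.41
~~(u ∨ w) = 1 − 0.41 = 0.59
t ∨ ~~(u ∨ w) = max(0.67, 0.59) = 0.67
~(t ∨ ~~(u ∨ w)) = 1 − 0.67 = 0.33
~~(t ∨ ~~(u ∨ w)) = 1 − 0.33 = 0.67

0.67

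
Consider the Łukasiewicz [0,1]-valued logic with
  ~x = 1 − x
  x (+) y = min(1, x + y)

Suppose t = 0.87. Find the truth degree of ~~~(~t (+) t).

~t = 1 − 0.87 = 0.13
~t (+) t = min(1, 0.13 + 0.87) = min(1, 1.00) = 1.00
~(~t (+) t) = 1 − 1.00 = 0.00
~~(~t (+) t) = 1 − 0.00 = 1.00
~~~(~t (+) t) = 1 − 1.00 = 0.00

0.00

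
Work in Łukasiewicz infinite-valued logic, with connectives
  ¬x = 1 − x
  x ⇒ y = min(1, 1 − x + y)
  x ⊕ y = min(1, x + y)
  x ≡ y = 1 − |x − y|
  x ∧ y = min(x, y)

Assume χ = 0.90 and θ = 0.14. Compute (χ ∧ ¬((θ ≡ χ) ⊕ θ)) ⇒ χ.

θ ≡ χ = 1 − |0.14 − 0.90| = 1 − 0.76 = 0.24
(θ ≡ χ) ⊕ θ = min(1, 0.24 + 0.14) = min(1, 0.38) = 0.38
¬((θ ≡ χ) ⊕ θ) = 1 − 0.38 = 0.62
χ ∧ ¬((θ ≡ χ) ⊕ θ) = min(0.90, 0.62) = 0.62
(χ ∧ ¬((θ ≡ χ) ⊕ θ)) ⇒ χ = min(1, 1 − 0.62 + 0.90) = min(1, 1.28) = 1.00

1.00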